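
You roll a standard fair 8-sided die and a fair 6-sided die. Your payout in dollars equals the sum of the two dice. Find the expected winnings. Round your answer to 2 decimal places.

$8.00

Distribution of the sum of the two dice: 2 w.p. 1/48, 3 w.p. 1/24, 4 w.p. 1/16, 5 w.p. 1/12, 6 w.p. 5/48, 7 w.p. 1/8, …
E[payout] = (1/48)·2 + (1/24)·3 + (1/16)·4 + (1/12)·5 + (5/48)·6 + (1/8)·7 + (1/8)·8 + (1/8)·9 + (5/48)·10 + (1/12)·11 + (1/16)·12 + (1/24)·13 + (1/48)·14 = 8
≈ $8.00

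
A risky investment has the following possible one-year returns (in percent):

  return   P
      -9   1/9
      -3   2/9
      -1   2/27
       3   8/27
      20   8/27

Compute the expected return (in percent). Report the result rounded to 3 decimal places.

5.074

E[X] = (1/9)·(-9) + (2/9)·(-3) + (2/27)·(-1) + (8/27)·3 + (8/27)·20
     = 137/27 ≈ 5.074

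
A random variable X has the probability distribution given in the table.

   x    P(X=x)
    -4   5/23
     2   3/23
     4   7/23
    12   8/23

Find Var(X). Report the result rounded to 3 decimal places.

E[X] = (5/23)·(-4) + (3/23)·2 + (7/23)·4 + (8/23)·12 = 110/23
E[X²] = (5/23)·16 + (3/23)·4 + (7/23)·16 + (8/23)·144 = 1356/23
Var(X) = 1356/23 − (110/23)² = 19088/529 ≈ 36.083

36.083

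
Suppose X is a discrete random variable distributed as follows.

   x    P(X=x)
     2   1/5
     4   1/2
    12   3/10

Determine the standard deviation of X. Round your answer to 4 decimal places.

4.0000

E[X] = 6, E[X²] = 52
Var(X) = E[X²] − (E[X])² = 52 − 36 = 16
SD(X) = √(16) ≈ 4.0000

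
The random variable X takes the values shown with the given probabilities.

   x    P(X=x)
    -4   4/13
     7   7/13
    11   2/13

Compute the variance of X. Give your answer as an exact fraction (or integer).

E[X] = (4/13)·(-4) + (7/13)·7 + (2/13)·11 = 55/13
E[X²] = (4/13)·16 + (7/13)·49 + (2/13)·121 = 649/13
Var(X) = 649/13 − (55/13)² = 5412/169

5412/169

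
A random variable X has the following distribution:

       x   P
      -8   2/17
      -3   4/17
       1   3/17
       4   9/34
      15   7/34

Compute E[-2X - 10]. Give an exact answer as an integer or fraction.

E[-2x-10] = (2/17)·6 + (4/17)·(-4) + (3/17)·(-12) + (9/34)·(-18) + (7/34)·(-40)
     = -261/17

-261/17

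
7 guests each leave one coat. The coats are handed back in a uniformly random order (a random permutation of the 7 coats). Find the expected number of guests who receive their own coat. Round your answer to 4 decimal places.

1.0000

Let Xᵢ = 1 if person i gets their own coat. For each i, P(Xᵢ=1) = 1/7.
By linearity of expectation, E[X₁+…+X_7] = 7·(1/7) = 1.
≈ 1.0000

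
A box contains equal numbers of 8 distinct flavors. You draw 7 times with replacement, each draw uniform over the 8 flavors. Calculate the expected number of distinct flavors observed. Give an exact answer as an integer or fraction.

1273609/262144

Let Xⱼ=1 if type j appears at least once. P(Xⱼ=1) = 1 − ((8−1)/8)^7 = 1273609/2097152.
E[#distinct] = 8·1273609/2097152 = 1273609/262144.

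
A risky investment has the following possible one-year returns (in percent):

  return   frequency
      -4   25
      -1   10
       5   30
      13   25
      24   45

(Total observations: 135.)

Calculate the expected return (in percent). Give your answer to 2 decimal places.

Total = 135, so P(return=-4) = 25/135, etc.
E[X] = (5/27)·(-4) + (2/27)·(-1) + (2/9)·5 + (5/27)·13 + (1/3)·24
     = 289/27 ≈ 10.70

10.70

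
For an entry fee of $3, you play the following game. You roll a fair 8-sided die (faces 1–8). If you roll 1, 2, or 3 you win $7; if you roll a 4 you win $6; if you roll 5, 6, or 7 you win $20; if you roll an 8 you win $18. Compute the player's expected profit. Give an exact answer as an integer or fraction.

81/8 dollars

E[payout] = (1/8)·6 + (3/8)·7 + (1/8)·18 + (3/8)·20 = 105/8
Expected profit = 105/8 − 3 = 81/8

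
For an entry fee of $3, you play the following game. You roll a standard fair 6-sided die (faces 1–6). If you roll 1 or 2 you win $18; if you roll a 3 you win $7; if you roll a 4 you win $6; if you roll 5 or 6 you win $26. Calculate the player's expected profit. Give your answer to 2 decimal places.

E[payout] = (1/6)·6 + (1/6)·7 + (1/3)·18 + (1/3)·26 = 101/6
Expected profit = 101/6 − 3 = 83/6 ≈ $13.83

$13.83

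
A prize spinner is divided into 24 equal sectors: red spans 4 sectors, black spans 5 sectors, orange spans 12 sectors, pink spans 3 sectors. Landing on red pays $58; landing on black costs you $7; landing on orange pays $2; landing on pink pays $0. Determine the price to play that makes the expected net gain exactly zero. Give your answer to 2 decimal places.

E[payout] = (4/24)·58 + (5/24)·(-7) + (12/24)·2 + (3/24)·0 = 221/24
Fair fee = E[payout] = 221/24 ≈ $9.21

$9.21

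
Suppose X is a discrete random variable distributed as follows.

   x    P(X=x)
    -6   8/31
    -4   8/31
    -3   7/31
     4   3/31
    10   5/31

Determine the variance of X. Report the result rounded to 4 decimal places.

E[X] = (8/31)·(-6) + (8/31)·(-4) + (7/31)·(-3) + (3/31)·4 + (5/31)·10 = -39/31
E[X²] = (8/31)·36 + (8/31)·16 + (7/31)·9 + (3/31)·16 + (5/31)·100 = 1027/31
Var(X) = 1027/31 − (-39/31)² = 30316/961 ≈ 31.5463

31.5463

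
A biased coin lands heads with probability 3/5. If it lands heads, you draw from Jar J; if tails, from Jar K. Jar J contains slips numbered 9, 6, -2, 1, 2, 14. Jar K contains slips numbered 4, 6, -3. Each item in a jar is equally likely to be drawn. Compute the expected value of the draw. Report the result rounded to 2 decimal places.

E[X | Jar J] = (9 + 6 − 2 + 1 + 2 + 14)/6 = 5
E[X | Jar K] = (4 + 6 − 3)/3 = 7/3
E[X] = (3/5)·5 + (2/5)·7/3 = 59/15 ≈ 3.93

3.93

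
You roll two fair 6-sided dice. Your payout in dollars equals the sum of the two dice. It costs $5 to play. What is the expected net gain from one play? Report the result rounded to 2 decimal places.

$2.00

Distribution of the sum of the two dice: 2 w.p. 1/36, 3 w.p. 1/18, 4 w.p. 1/12, 5 w.p. 1/9, 6 w.p. 5/36, 7 w.p. 1/6, …
E[payout] = (1/36)·2 + (1/18)·3 + (1/12)·4 + (1/9)·5 + (5/36)·6 + (1/6)·7 + (5/36)·8 + (1/9)·9 + (1/12)·10 + (1/18)·11 + (1/36)·12 = 7
Expected profit = 7 − 5 = 2 ≈ $2.00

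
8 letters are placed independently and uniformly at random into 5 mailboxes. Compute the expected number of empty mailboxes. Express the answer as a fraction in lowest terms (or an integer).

Let Xⱼ=1 if mailbox j is empty. P(Xⱼ=1) = ((5-1)/5)^8 = 65536/390625.
By linearity, E[#empty] = 5·65536/390625 = 65536/78125.

65536/78125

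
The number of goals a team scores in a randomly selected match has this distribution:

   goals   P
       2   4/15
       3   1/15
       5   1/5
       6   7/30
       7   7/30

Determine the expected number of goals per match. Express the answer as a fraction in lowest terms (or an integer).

143/30

E[X] = (4/15)·2 + (1/15)·3 + (1/5)·5 + (7/30)·6 + (7/30)·7
     = 143/30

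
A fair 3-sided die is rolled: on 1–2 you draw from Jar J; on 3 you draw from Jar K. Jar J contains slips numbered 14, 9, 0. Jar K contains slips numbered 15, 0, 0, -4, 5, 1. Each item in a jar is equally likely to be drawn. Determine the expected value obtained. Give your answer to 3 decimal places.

E[X | Jar J] = (14 + 9 + 0)/3 = 23/3
E[X | Jar K] = (15 + 0 + 0 − 4 + 5 + 1)/6 = 17/6
E[X] = (2/3)·23/3 + (1/3)·17/6 = 109/18 ≈ 6.056

6.056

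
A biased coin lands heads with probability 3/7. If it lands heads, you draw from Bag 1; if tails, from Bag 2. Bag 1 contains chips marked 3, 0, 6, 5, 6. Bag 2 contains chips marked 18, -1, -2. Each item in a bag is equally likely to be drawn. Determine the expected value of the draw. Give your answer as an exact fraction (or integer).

E[X | Bag 1] = (3 + 0 + 6 + 5 + 6)/5 = 4
E[X | Bag 2] = (18 − 1 − 2)/3 = 5
E[X] = (3/7)·4 + (4/7)·5 = 32/7

32/7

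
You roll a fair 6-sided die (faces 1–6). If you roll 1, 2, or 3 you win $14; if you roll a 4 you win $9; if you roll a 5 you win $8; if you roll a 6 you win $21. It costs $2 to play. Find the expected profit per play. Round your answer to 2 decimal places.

$11.33

E[payout] = (1/6)·8 + (1/6)·9 + (1/2)·14 + (1/6)·21 = 40/3
Expected profit = 40/3 − 2 = 34/3 ≈ $11.33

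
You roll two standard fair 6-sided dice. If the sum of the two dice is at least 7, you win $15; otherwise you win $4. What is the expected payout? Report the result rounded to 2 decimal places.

E[payout] = (5/12)·4 + (7/12)·15 = 125/12
≈ $10.42

$10.42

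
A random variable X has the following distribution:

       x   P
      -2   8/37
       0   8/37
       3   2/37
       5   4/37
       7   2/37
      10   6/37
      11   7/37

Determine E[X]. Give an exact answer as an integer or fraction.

161/37

E[X] = (8/37)·(-2) + (8/37)·0 + (2/37)·3 + (4/37)·5 + (2/37)·7 + (6/37)·10 + (7/37)·11
     = 161/37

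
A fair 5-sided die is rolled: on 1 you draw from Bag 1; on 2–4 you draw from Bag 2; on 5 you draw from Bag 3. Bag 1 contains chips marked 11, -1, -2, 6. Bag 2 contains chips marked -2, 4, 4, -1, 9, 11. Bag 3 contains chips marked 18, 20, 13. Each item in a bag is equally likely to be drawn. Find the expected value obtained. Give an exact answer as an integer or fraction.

E[X | Bag 1] = (11 − 1 − 2 + 6)/4 = 7/2
E[X | Bag 2] = (-2 + 4 + 4 − 1 + 9 + 11)/6 = 25/6
E[X | Bag 3] = (18 + 20 + 13)/3 = 17
E[X] = (1/5)·7/2 + (3/5)·25/6 + (1/5)·17 = 33/5

33/5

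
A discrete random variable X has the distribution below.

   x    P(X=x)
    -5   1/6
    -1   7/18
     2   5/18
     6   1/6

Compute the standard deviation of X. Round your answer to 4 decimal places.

E[X] = 1/3, E[X²] = 35/3
Var(X) = E[X²] − (E[X])² = 35/3 − 1/9 = 104/9
SD(X) = √(104/9) ≈ 3.3993

3.3993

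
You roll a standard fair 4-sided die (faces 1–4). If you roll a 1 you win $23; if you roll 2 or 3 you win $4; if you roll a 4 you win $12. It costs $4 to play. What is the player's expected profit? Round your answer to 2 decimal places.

E[payout] = (1/2)·4 + (1/4)·12 + (1/4)·23 = 43/4
Expected profit = 43/4 − 4 = 27/4 ≈ $6.75

$6.75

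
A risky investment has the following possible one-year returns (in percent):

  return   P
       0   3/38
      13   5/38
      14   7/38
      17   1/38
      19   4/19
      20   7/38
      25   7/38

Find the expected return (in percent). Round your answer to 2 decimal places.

E[X] = (3/38)·0 + (5/38)·13 + (7/38)·14 + (1/38)·17 + (4/19)·19 + (7/38)·20 + (7/38)·25
     = 647/38 ≈ 17.03

17.03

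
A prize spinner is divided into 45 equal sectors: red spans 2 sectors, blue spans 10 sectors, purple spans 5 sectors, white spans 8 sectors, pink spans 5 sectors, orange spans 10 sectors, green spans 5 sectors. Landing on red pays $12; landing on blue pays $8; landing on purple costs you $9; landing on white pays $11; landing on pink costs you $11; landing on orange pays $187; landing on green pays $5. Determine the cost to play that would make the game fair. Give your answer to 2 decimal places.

$44.16

E[payout] = (2/45)·12 + (10/45)·8 + (5/45)·(-9) + (8/45)·11 + (5/45)·(-11) + (10/45)·187 + (5/45)·5 = 1987/45
Fair fee = E[payout] = 1987/45 ≈ $44.16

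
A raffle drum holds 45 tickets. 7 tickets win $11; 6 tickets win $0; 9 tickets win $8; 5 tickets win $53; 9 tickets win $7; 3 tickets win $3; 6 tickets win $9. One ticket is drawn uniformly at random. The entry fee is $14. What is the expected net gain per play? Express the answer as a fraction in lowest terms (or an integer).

E[payout] = (7/45)·11 + (6/45)·0 + (9/45)·8 + (5/45)·53 + (9/45)·7 + (3/45)·3 + (6/45)·9 = 12
Expected profit = 12 − 14 = -2

-$2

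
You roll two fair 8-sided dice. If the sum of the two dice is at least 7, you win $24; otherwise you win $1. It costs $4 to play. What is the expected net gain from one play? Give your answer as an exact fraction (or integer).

935/64 dollars

E[payout] = (15/64)·1 + (49/64)·24 = 1191/64
Expected profit = 1191/64 − 4 = 935/64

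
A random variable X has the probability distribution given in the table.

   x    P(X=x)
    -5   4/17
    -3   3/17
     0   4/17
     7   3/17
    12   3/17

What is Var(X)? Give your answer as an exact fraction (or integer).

11218/289

E[X] = (4/17)·(-5) + (3/17)·(-3) + (4/17)·0 + (3/17)·7 + (3/17)·12 = 28/17
E[X²] = (4/17)·25 + (3/17)·9 + (4/17)·0 + (3/17)·49 + (3/17)·144 = 706/17
Var(X) = 706/17 − (28/17)² = 11218/289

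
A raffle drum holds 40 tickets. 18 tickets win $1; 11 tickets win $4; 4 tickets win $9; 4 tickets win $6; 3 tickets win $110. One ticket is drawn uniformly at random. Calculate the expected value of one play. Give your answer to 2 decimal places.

E[payout] = (18/40)·1 + (11/40)·4 + (4/40)·9 + (4/40)·6 + (3/40)·110 = 113/10
≈ $11.30

$11.30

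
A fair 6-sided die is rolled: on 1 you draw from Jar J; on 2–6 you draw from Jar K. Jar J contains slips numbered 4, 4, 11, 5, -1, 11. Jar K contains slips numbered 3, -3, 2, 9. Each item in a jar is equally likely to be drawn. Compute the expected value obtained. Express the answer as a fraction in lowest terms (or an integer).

E[X | Jar J] = (4 + 4 + 11 + 5 − 1 + 11)/6 = 17/3
E[X | Jar K] = (3 − 3 + 2 + 9)/4 = 11/4
E[X] = (1/6)·17/3 + (5/6)·11/4 = 233/72

233/72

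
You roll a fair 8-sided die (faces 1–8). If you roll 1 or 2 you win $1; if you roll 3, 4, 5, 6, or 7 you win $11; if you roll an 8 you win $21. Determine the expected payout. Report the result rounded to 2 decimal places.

E[payout] = (1/4)·1 + (5/8)·11 + (1/8)·21 = 39/4
≈ $9.75

$9.75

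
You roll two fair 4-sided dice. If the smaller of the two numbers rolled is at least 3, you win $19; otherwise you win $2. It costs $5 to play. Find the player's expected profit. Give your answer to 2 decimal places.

E[payout] = (3/4)·2 + (1/4)·19 = 25/4
Expected profit = 25/4 − 5 = 5/4 ≈ $1.25

$1.25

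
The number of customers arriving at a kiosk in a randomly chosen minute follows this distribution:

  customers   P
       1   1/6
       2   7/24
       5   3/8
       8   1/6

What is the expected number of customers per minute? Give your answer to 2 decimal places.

E[X] = (1/6)·1 + (7/24)·2 + (3/8)·5 + (1/6)·8
     = 95/24 ≈ 3.96

3.96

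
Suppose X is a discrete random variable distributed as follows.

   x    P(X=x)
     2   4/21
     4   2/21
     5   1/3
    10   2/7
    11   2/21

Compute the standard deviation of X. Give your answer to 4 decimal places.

E[X] = 19/3, E[X²] = 355/7
Var(X) = E[X²] − (E[X])² = 355/7 − 361/9 = 668/63
SD(X) = √(668/63) ≈ 3.2563

3.2563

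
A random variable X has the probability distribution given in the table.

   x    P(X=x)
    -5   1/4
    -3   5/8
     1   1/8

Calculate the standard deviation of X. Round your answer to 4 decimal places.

E[X] = -3, E[X²] = 12
Var(X) = E[X²] − (E[X])² = 12 − 9 = 3
SD(X) = √(3) ≈ 1.7321

1.7321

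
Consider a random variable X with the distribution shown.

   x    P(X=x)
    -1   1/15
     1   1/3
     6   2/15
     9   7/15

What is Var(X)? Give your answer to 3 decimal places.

E[X] = (1/15)·(-1) + (1/3)·1 + (2/15)·6 + (7/15)·9 = 79/15
E[X²] = (1/15)·1 + (1/3)·1 + (2/15)·36 + (7/15)·81 = 43
Var(X) = 43 − (79/15)² = 3434/225 ≈ 15.262

15.262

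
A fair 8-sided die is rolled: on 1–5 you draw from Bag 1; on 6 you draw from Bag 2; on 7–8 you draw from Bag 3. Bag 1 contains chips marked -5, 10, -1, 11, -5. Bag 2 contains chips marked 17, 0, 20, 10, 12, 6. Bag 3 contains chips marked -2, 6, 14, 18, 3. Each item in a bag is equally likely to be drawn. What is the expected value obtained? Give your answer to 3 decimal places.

E[X | Bag 1] = (-5 + 10 − 1 + 11 − 5)/5 = 2
E[X | Bag 2] = (17 + 0 + 20 + 10 + 12 + 6)/6 = 65/6
E[X | Bag 3] = (-2 + 6 + 14 + 18 + 3)/5 = 39/5
E[X] = (5/8)·2 + (1/8)·65/6 + (1/4)·39/5 = 1093/240 ≈ 4.554

4.554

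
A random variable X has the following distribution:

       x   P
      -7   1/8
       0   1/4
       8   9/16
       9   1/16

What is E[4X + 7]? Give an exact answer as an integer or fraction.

E[4x+7] = (1/8)·(-21) + (1/4)·7 + (9/16)·39 + (1/16)·43
     = 95/4

95/4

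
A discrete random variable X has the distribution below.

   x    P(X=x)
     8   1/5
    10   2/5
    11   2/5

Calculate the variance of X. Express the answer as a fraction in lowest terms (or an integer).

6/5

E[X] = (1/5)·8 + (2/5)·10 + (2/5)·11 = 10
E[X²] = (1/5)·64 + (2/5)·100 + (2/5)·121 = 506/5
Var(X) = 506/5 − (10)² = 6/5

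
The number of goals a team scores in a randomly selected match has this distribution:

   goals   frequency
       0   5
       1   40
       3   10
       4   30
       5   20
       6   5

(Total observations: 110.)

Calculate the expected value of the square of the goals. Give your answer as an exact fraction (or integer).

Total = 110, so P(goals=0) = 5/110, etc.
E[X²] = (1/22)·0 + (4/11)·1 + (1/11)·9 + (3/11)·16 + (2/11)·25 + (1/22)·36
     = 129/11

129/11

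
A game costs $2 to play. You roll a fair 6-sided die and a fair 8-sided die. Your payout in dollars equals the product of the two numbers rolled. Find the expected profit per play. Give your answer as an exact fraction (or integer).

55/4 dollars

Distribution of the product of the two numbers rolled: 1 w.p. 1/48, 2 w.p. 1/24, 3 w.p. 1/24, 4 w.p. 1/16, 5 w.p. 1/24, 6 w.p. 1/12, …
E[payout] = (1/48)·1 + (1/24)·2 + (1/24)·3 + (1/16)·4 + (1/24)·5 + (1/12)·6 + (1/48)·7 + (1/16)·8 + (1/48)·9 + (1/24)·10 + (1/12)·12 + (1/48)·14 + (1/24)·15 + (1/24)·16 + (1/24)·18 + (1/24)·20 + (1/48)·21 + (1/16)·24 + (1/48)·25 + (1/48)·28 + (1/24)·30 + (1/48)·32 + (1/48)·35 + (1/48)·36 + (1/48)·40 + (1/48)·42 + (1/48)·48 = 63/4
Expected profit = 63/4 − 2 = 55/4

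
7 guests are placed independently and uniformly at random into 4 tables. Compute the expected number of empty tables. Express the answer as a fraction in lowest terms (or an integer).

2187/4096

Let Xⱼ=1 if table j is empty. P(Xⱼ=1) = ((4-1)/4)^7 = 2187/16384.
By linearity, E[#empty] = 4·2187/16384 = 2187/4096.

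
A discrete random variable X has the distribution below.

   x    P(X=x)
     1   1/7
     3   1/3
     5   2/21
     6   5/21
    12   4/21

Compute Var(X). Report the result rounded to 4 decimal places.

13.0794

E[X] = (1/7)·1 + (1/3)·3 + (2/21)·5 + (5/21)·6 + (4/21)·12 = 16/3
E[X²] = (1/7)·1 + (1/3)·9 + (2/21)·25 + (5/21)·36 + (4/21)·144 = 872/21
Var(X) = 872/21 − (16/3)² = 824/63 ≈ 13.0794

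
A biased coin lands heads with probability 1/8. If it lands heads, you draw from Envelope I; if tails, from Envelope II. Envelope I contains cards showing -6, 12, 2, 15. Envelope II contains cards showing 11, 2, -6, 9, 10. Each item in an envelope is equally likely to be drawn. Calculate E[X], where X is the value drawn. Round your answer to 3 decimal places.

5.269

E[X | Envelope I] = (-6 + 12 + 2 + 15)/4 = 23/4
E[X | Envelope II] = (11 + 2 − 6 + 9 + 10)/5 = 26/5
E[X] = (1/8)·23/4 + (7/8)·26/5 = 843/160 ≈ 5.269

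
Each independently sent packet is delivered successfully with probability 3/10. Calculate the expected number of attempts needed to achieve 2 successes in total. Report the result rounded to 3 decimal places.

6.667

By linearity (sum of 2 independent geometric waits), E[trials] = 2/p = 2/(3/10) = 20/3.
≈ 6.667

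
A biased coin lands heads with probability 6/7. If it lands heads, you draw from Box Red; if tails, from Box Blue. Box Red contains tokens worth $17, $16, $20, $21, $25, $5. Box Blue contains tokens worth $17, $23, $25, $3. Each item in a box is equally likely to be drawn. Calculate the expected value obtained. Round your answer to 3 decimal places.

$17.286

E[X | Box Red] = (17 + 16 + 20 + 21 + 25 + 5)/6 = 52/3
E[X | Box Blue] = (17 + 23 + 25 + 3)/4 = 17
E[X] = (6/7)·52/3 + (1/7)·17 = 121/7 ≈ 17.286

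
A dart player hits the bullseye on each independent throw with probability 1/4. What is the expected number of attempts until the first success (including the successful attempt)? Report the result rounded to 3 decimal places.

4.000

For a geometric distribution, E[trials] = 1/p = 1/(1/4) = 4.
≈ 4.000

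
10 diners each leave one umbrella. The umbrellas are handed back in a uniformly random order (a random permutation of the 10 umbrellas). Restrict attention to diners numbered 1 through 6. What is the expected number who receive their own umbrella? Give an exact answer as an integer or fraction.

3/5

Let Xᵢ = 1 if person i gets their own umbrella. For each i, P(Xᵢ=1) = 1/10.
By linearity of expectation, E[X₁+…+X_6] = 6·(1/10) = 3/5.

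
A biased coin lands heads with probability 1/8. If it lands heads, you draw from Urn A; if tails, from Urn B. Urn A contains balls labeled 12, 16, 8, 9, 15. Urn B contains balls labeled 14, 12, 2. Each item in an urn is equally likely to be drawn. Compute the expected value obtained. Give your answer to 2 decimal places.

9.67

E[X | Urn A] = (12 + 16 + 8 + 9 + 15)/5 = 12
E[X | Urn B] = (14 + 12 + 2)/3 = 28/3
E[X] = (1/8)·12 + (7/8)·28/3 = 29/3 ≈ 9.67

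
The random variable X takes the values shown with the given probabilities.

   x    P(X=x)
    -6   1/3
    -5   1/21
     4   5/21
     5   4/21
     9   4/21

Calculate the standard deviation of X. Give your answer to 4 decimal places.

5.9400

E[X] = 29/21, E[X²] = 781/21
Var(X) = E[X²] − (E[X])² = 781/21 − 841/441 = 15560/441
SD(X) = √(15560/441) ≈ 5.9400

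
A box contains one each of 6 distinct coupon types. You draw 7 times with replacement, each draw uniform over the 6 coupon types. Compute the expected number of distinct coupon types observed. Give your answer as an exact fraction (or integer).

Let Xⱼ=1 if type j appears at least once. P(Xⱼ=1) = 1 − ((6−1)/6)^7 = 201811/279936.
E[#distinct] = 6·201811/279936 = 201811/46656.

201811/46656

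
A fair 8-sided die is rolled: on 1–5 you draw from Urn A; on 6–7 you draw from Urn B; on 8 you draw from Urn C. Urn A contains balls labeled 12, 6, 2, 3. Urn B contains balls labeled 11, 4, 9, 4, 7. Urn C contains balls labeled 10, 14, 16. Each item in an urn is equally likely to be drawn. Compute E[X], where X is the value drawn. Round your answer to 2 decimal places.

E[X | Urn A] = (12 + 6 + 2 + 3)/4 = 23/4
E[X | Urn B] = (11 + 4 + 9 + 4 + 7)/5 = 7
E[X | Urn C] = (10 + 14 + 16)/3 = 40/3
E[X] = (5/8)·23/4 + (1/4)·7 + (1/8)·40/3 = 673/96 ≈ 7.01

7.01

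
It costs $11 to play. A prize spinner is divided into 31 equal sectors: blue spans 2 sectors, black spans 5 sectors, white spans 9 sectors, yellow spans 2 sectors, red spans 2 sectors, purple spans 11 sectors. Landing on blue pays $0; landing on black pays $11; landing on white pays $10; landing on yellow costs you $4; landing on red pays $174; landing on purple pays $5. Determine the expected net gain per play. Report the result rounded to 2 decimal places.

E[payout] = (2/31)·0 + (5/31)·11 + (9/31)·10 + (2/31)·(-4) + (2/31)·174 + (11/31)·5 = 540/31
Expected profit = 540/31 − 11 = 199/31 ≈ $6.42

$6.42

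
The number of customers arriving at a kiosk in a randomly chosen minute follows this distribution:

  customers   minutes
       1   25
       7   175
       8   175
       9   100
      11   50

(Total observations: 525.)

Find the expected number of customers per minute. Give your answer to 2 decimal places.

Total = 525, so P(customers=1) = 25/525, etc.
E[X] = (1/21)·1 + (1/3)·7 + (1/3)·8 + (4/21)·9 + (2/21)·11
     = 164/21 ≈ 7.81

7.81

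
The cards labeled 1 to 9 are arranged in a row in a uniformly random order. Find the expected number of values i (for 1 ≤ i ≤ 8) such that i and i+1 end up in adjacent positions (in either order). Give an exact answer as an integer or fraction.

For each i ∈ {1,…,8}, let Xᵢ = 1 if i and i+1 are adjacent. P(Xᵢ=1) = 2·(9−1)!/9! = 2/9.
By linearity, E[ΣXᵢ] = (8)·(2/9) = 16/9.

16/9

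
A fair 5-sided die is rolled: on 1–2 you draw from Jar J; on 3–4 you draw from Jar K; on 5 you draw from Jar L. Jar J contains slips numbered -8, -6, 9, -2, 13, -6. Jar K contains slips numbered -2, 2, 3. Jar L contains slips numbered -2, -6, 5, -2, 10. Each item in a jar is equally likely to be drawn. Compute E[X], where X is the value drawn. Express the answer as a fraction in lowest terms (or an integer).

3/5

E[X | Jar J] = (-8 − 6 + 9 − 2 + 13 − 6)/6 = 0
E[X | Jar K] = (-2 + 2 + 3)/3 = 1
E[X | Jar L] = (-2 − 6 + 5 − 2 + 10)/5 = 1
E[X] = (2/5)·0 + (2/5)·1 + (1/5)·1 = 3/5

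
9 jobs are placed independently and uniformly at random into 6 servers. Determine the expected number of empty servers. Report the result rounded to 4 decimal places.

1.1628

Let Xⱼ=1 if server j is empty. P(Xⱼ=1) = ((6-1)/6)^9 = 1953125/10077696.
By linearity, E[#empty] = 6·1953125/10077696 = 1953125/1679616.
≈ 1.1628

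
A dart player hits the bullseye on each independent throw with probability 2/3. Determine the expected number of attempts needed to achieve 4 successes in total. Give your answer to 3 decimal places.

6.000

By linearity (sum of 4 independent geometric waits), E[trials] = 4/p = 4/(2/3) = 6.
≈ 6.000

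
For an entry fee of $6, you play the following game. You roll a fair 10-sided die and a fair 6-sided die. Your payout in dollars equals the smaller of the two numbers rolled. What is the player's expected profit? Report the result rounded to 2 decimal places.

Distribution of the smaller of the two numbers rolled: 1 w.p. 1/4, 2 w.p. 13/60, 3 w.p. 11/60, 4 w.p. 3/20, 5 w.p. 7/60, 6 w.p. 1/12
E[payout] = (1/4)·1 + (13/60)·2 + (11/60)·3 + (3/20)·4 + (7/60)·5 + (1/12)·6 = 35/12
Expected profit = 35/12 − 6 = -37/12 ≈ -$3.08

-$3.08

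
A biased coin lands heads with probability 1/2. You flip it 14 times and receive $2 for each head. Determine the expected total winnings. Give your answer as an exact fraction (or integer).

$14

E[#heads] = 14·1/2 = 7 (linearity over flips).
E[winnings] = 2·7 = 14.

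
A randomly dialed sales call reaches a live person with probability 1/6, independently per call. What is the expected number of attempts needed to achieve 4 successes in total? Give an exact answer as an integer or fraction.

24

By linearity (sum of 4 independent geometric waits), E[trials] = 4/p = 4/(1/6) = 24.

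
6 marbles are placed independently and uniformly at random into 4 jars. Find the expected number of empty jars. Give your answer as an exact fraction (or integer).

Let Xⱼ=1 if jar j is empty. P(Xⱼ=1) = ((4-1)/4)^6 = 729/4096.
By linearity, E[#empty] = 4·729/4096 = 729/1024.

729/1024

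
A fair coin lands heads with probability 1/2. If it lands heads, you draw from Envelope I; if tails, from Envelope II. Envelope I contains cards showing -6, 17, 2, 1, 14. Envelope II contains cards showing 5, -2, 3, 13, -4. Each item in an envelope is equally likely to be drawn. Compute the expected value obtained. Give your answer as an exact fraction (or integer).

43/10

E[X | Envelope I] = (-6 + 17 + 2 + 1 + 14)/5 = 28/5
E[X | Envelope II] = (5 − 2 + 3 + 13 − 4)/5 = 3
E[X] = (1/2)·28/5 + (1/2)·3 = 43/10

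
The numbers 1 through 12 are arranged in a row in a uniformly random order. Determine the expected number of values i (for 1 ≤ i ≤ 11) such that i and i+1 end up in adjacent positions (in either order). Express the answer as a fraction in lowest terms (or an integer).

For each i ∈ {1,…,11}, let Xᵢ = 1 if i and i+1 are adjacent. P(Xᵢ=1) = 2·(12−1)!/12! = 2/12.
By linearity, E[ΣXᵢ] = (11)·(2/12) = 11/6.

11/6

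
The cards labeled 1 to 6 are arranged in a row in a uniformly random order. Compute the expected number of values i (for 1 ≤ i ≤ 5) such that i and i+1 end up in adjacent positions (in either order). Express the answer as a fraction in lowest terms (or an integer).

For each i ∈ {1,…,5}, let Xᵢ = 1 if i and i+1 are adjacent. P(Xᵢ=1) = 2·(6−1)!/6! = 2/6.
By linearity, E[ΣXᵢ] = (5)·(2/6) = 5/3.

5/3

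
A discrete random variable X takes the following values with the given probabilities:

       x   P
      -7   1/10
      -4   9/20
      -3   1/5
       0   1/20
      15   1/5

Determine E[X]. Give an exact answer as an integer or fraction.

-1/10

E[X] = (1/10)·(-7) + (9/20)·(-4) + (1/5)·(-3) + (1/20)·0 + (1/5)·15
     = -1/10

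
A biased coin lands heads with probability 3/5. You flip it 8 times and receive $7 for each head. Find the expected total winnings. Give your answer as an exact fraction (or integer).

168/5 dollars

E[#heads] = 8·3/5 = 24/5 (linearity over flips).
E[winnings] = 7·24/5 = 168/5.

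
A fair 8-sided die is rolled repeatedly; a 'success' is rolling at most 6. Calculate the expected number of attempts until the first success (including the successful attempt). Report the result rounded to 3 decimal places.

1.333

For a geometric distribution, E[trials] = 1/p = 1/(3/4) = 4/3.
≈ 1.333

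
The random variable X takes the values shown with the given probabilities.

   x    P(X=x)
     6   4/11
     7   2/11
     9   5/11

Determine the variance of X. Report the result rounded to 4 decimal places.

E[X] = (4/11)·6 + (2/11)·7 + (5/11)·9 = 83/11
E[X²] = (4/11)·36 + (2/11)·49 + (5/11)·81 = 647/11
Var(X) = 647/11 − (83/11)² = 228/121 ≈ 1.8843

1.8843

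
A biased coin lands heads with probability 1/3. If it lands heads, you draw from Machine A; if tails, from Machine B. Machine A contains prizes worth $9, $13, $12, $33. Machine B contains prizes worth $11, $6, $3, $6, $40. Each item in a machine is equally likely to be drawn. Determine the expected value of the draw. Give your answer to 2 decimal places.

$14.38

E[X | Machine A] = (9 + 13 + 12 + 33)/4 = 67/4
E[X | Machine B] = (11 + 6 + 3 + 6 + 40)/5 = 66/5
E[X] = (1/3)·67/4 + (2/3)·66/5 = 863/60 ≈ 14.38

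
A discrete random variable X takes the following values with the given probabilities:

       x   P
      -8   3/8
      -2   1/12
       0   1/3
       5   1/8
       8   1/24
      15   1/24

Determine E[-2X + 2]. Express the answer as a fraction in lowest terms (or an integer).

31/6

E[-2x+2] = (3/8)·18 + (1/12)·6 + (1/3)·2 + (1/8)·(-8) + (1/24)·(-14) + (1/24)·(-28)
     = 31/6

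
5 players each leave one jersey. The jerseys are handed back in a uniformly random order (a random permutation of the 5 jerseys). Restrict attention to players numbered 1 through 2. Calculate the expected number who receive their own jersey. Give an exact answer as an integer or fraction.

Let Xᵢ = 1 if person i gets their own jersey. For each i, P(Xᵢ=1) = 1/5.
By linearity of expectation, E[X₁+…+X_2] = 2·(1/5) = 2/5.

2/5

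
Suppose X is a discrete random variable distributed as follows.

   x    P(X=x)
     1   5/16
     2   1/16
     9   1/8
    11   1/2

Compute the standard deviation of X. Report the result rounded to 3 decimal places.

4.616

E[X] = 113/16, E[X²] = 1139/16
Var(X) = E[X²] − (E[X])² = 1139/16 − 12769/256 = 5455/256
SD(X) = √(5455/256) ≈ 4.616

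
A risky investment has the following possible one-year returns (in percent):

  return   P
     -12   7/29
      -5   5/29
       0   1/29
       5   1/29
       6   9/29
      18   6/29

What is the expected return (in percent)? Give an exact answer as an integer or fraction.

2

E[X] = (7/29)·(-12) + (5/29)·(-5) + (1/29)·0 + (1/29)·5 + (9/29)·6 + (6/29)·18
     = 2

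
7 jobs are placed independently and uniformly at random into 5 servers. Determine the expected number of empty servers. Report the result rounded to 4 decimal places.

1.0486

Let Xⱼ=1 if server j is empty. P(Xⱼ=1) = ((5-1)/5)^7 = 16384/78125.
By linearity, E[#empty] = 5·16384/78125 = 16384/15625.
≈ 1.0486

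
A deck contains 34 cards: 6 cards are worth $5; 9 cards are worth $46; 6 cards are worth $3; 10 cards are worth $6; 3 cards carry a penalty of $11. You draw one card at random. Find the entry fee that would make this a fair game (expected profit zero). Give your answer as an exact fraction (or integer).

489/34 dollars

E[payout] = (6/34)·5 + (9/34)·46 + (6/34)·3 + (10/34)·6 + (3/34)·(-11) = 489/34
Fair fee = E[payout] = 489/34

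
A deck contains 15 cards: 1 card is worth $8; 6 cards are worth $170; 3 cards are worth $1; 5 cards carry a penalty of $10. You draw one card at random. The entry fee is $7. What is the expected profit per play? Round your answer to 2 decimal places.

$58.40

E[payout] = (1/15)·8 + (6/15)·170 + (3/15)·1 + (5/15)·(-10) = 327/5
Expected profit = 327/5 − 7 = 292/5 ≈ $58.40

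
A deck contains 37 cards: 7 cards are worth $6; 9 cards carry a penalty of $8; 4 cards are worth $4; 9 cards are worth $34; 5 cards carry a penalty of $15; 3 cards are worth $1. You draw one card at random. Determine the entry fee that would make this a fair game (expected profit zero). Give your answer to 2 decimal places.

$5.95

E[payout] = (7/37)·6 + (9/37)·(-8) + (4/37)·4 + (9/37)·34 + (5/37)·(-15) + (3/37)·1 = 220/37
Fair fee = E[payout] = 220/37 ≈ $5.95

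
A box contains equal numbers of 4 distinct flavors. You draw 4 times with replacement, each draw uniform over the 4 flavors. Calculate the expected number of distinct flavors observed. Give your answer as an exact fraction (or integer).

175/64

Let Xⱼ=1 if type j appears at least once. P(Xⱼ=1) = 1 − ((4−1)/4)^4 = 175/256.
E[#distinct] = 4·175/256 = 175/64.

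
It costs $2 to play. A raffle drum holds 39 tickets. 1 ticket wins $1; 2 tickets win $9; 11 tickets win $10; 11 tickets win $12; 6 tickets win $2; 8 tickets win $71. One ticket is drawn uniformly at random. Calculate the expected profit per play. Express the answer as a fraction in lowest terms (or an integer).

763/39 dollars

E[payout] = (1/39)·1 + (2/39)·9 + (11/39)·10 + (11/39)·12 + (6/39)·2 + (8/39)·71 = 841/39
Expected profit = 841/39 − 2 = 763/39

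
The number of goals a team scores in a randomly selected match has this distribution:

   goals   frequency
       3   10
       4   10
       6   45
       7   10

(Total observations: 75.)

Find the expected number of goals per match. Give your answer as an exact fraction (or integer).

Total = 75, so P(goals=3) = 10/75, etc.
E[X] = (2/15)·3 + (2/15)·4 + (3/5)·6 + (2/15)·7
     = 82/15

82/15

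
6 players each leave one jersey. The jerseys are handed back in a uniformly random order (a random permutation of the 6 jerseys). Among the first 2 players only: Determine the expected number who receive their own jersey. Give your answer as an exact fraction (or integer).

1/3

Let Xᵢ = 1 if person i gets their own jersey. For each i, P(Xᵢ=1) = 1/6.
By linearity of expectation, E[X₁+…+X_2] = 2·(1/6) = 1/3.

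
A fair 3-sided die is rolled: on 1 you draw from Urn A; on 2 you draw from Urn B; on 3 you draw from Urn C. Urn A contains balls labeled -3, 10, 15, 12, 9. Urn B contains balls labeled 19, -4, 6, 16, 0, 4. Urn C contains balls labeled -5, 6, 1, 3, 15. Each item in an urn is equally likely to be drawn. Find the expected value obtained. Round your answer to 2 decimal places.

E[X | Urn A] = (-3 + 10 + 15 + 12 + 9)/5 = 43/5
E[X | Urn B] = (19 − 4 + 6 + 16 + 0 + 4)/6 = 41/6
E[X | Urn C] = (-5 + 6 + 1 + 3 + 15)/5 = 4
E[X] = (1/3)·43/5 + (1/3)·41/6 + (1/3)·4 = 583/90 ≈ 6.48

6.48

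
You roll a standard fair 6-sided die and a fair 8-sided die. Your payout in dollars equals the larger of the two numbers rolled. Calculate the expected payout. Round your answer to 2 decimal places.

Distribution of the larger of the two numbers rolled: 1 w.p. 1/48, 2 w.p. 1/16, 3 w.p. 5/48, 4 w.p. 7/48, 5 w.p. 3/16, 6 w.p. 11/48, …
E[payout] = (1/48)·1 + (1/16)·2 + (5/48)·3 + (7/48)·4 + (3/16)·5 + (11/48)·6 + (1/8)·7 + (1/8)·8 = 251/48
≈ $5.23

$5.23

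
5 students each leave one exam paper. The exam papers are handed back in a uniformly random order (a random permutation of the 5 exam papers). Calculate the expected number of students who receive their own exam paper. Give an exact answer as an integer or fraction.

1

Let Xᵢ = 1 if person i gets their own exam paper. For each i, P(Xᵢ=1) = 1/5.
By linearity of expectation, E[X₁+…+X_5] = 5·(1/5) = 1.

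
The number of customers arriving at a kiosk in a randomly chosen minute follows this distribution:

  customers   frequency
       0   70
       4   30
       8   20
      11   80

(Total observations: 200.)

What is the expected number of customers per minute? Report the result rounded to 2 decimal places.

5.80

Total = 200, so P(customers=0) = 70/200, etc.
E[X] = (7/20)·0 + (3/20)·4 + (1/10)·8 + (2/5)·11
     = 29/5 ≈ 5.80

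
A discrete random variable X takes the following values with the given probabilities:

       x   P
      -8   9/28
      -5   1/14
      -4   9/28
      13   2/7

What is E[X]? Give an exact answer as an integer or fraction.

E[X] = (9/28)·(-8) + (1/14)·(-5) + (9/28)·(-4) + (2/7)·13
     = -1/2

-1/2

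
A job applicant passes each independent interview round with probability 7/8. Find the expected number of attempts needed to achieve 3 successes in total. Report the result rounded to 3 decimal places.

3.429

By linearity (sum of 3 independent geometric waits), E[trials] = 3/p = 3/(7/8) = 24/7.
≈ 3.429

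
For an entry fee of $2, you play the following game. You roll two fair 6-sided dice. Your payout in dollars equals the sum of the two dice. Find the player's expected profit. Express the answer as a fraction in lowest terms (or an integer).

$5

Distribution of the sum of the two dice: 2 w.p. 1/36, 3 w.p. 1/18, 4 w.p. 1/12, 5 w.p. 1/9, 6 w.p. 5/36, 7 w.p. 1/6, …
E[payout] = (1/36)·2 + (1/18)·3 + (1/12)·4 + (1/9)·5 + (5/36)·6 + (1/6)·7 + (5/36)·8 + (1/9)·9 + (1/12)·10 + (1/18)·11 + (1/36)·12 = 7
Expected profit = 7 − 2 = 5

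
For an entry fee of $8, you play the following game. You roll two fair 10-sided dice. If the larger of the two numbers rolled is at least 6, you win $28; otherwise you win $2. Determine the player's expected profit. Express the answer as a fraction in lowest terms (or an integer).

E[payout] = (1/4)·2 + (3/4)·28 = 43/2
Expected profit = 43/2 − 8 = 27/2

27/2 dollars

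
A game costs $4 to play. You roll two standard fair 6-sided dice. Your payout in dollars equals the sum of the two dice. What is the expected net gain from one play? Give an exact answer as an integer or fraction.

$3

Distribution of the sum of the two dice: 2 w.p. 1/36, 3 w.p. 1/18, 4 w.p. 1/12, 5 w.p. 1/9, 6 w.p. 5/36, 7 w.p. 1/6, …
E[payout] = (1/36)·2 + (1/18)·3 + (1/12)·4 + (1/9)·5 + (5/36)·6 + (1/6)·7 + (5/36)·8 + (1/9)·9 + (1/12)·10 + (1/18)·11 + (1/36)·12 = 7
Expected profit = 7 − 4 = 3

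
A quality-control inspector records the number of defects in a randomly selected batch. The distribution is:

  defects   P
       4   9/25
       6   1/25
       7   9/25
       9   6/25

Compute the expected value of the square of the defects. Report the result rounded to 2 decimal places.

44.28

E[X²] = (9/25)·16 + (1/25)·36 + (9/25)·49 + (6/25)·81
     = 1107/25 ≈ 44.28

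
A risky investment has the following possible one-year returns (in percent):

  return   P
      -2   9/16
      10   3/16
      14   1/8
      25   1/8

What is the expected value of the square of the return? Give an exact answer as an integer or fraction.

E[X²] = (9/16)·4 + (3/16)·100 + (1/8)·196 + (1/8)·625
     = 989/8

989/8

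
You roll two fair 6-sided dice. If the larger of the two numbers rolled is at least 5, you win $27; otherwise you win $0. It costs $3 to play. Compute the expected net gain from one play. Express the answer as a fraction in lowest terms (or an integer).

E[payout] = (4/9)·0 + (5/9)·27 = 15
Expected profit = 15 − 3 = 12

$12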